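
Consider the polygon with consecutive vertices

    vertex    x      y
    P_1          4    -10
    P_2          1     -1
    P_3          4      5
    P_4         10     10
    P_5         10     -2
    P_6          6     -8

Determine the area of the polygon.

105.5

Apply Gauss's area formula: 2A = Σ (x_i·y_{i+1} − x_{i+1}·y_i), indices taken mod 6.
Σ = (6) + (9) + (-10) + (-120) + (-68) + (-28) = -211
Area = |Σ|/2 = 105.5.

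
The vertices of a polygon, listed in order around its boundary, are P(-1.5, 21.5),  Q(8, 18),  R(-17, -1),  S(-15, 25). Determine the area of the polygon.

313

Apply the shoelace formula: 2A = Σ (x_i·y_{i+1} − x_{i+1}·y_i), indices taken mod 4.
Cross-terms: -199, 298, -440, -285  ⇒  Σ = -626
Area = |Σ|/2 = 313.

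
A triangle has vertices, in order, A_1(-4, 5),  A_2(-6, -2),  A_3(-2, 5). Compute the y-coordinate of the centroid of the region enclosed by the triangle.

Apply the shoelace (surveyor's) formula. First the cross-terms c_i = x_i·y_{i+1} − x_{i+1}·y_i:
  38, -34, 10  ⇒  2A = 14, A = 7.
Then Σ (y_i + y_{i+1})·c_i = 112, so ȳ = 112 / (6·7) = 8/3.

8/3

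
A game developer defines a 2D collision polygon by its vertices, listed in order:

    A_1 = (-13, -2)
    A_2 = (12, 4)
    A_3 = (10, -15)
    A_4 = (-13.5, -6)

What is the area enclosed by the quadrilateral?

280.75

Σ = (-28) + (-220) + (-262.5) + (-51) = -561.5
Area = |Σ|/2 = 280.75.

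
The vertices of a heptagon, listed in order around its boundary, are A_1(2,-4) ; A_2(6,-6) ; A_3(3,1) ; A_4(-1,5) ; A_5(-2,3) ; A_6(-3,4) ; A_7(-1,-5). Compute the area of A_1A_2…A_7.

Apply the shoelace (surveyor's) formula: 2A = Σ (x_i·y_{i+1} − x_{i+1}·y_i), indices taken mod 7.
Cross-terms: 12, 24, 16, 7, 1, 19, 14  ⇒  Σ = 93
Area = |Σ|/2 = 46.5.

46.5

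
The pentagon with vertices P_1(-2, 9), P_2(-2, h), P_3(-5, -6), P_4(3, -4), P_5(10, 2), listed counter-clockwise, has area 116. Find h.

Write out the shoelace sum; only the two edges meeting at P_2 involve h:
2·Area = [((-2)·h − (-2)·9) + ((-2)·(-6) − (-5)·h)] + 178
       = 3·h + 208 = 232
⇒ h = 8.

8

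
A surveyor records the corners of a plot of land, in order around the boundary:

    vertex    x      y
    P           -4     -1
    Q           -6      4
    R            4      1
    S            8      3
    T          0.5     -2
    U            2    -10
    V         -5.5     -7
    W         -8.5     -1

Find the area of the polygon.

Σ = (-22) + (-22) + (4) + (-17.5) + (-1) + (-69) + (-54) + (4.5) = -177
Area = |Σ|/2 = 88.5.

88.5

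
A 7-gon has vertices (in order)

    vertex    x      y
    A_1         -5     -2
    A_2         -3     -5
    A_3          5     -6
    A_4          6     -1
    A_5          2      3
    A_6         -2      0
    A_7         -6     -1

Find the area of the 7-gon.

Apply the shoelace formula: 2A = Σ (x_i·y_{i+1} − x_{i+1}·y_i), indices taken mod 7.
A_1→A_2: (-5)(-5) − (-3)(-2) = 19
A_2→A_3: (-3)(-6) − (5)(-5) = 43
A_3→A_4: (5)(-1) − (6)(-6) = 31
A_4→A_5: (6)(3) − (2)(-1) = 20
A_5→A_6: (2)(0) − (-2)(3) = 6
A_6→A_7: (-2)(-1) − (-6)(0) = 2
A_7→A_1: (-6)(-2) − (-5)(-1) = 7
Σ = 128
Area = |Σ|/2 = 64.

64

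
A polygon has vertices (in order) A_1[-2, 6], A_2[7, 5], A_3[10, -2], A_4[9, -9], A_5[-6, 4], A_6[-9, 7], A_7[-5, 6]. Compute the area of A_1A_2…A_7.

Σ = (-52) + (-64) + (-72) + (-18) + (-6) + (-19) + (-18) = -249
Area = |Σ|/2 = 124.5.

124.5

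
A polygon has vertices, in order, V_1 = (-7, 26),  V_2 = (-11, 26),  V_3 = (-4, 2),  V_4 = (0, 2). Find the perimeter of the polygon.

58

|V_1V_2| = √((-4)² + (0)²) = √16 = 4
|V_2V_3| = √((7)² + (-24)²) = √625 = 25
|V_3V_4| = √((4)² + (0)²) = √16 = 4
|V_4V_1| = √((-7)² + (24)²) = √625 = 25
Perimeter = 4 + 25 + 4 + 25 = 58.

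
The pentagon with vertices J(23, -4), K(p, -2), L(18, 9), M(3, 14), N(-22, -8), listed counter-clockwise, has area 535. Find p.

23

Write out the shoelace sum; only the two edges meeting at K involve p:
2·Area = [(23·(-2) − p·(-4)) + (p·9 − 18·(-2))] + 781
       = 13·p + 771 = 1070
⇒ p = 23.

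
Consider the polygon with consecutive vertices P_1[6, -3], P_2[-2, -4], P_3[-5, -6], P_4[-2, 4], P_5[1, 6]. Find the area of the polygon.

Apply the shoelace (surveyor's) formula: 2A = Σ (x_i·y_{i+1} − x_{i+1}·y_i), indices taken mod 5.
Σ = (-30) + (-8) + (-32) + (-16) + (-39) = -125
Area = |Σ|/2 = 62.5.

62.5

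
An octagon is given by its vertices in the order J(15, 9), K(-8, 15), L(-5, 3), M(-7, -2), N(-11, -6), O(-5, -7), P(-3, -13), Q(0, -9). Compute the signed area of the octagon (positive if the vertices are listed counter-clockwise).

326

Cross-terms: 297, 51, 31, 20, 47, 44, 27, 135  ⇒  Σ = 652
Signed area = Σ/2 = 326 (positive ⇒ counter-clockwise traversal).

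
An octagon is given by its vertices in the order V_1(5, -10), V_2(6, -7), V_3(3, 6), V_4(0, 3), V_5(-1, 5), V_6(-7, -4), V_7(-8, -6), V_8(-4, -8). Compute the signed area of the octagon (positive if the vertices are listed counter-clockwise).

V_1→V_2: (5)(-7) − (6)(-10) = 25
V_2→V_3: (6)(6) − (3)(-7) = 57
V_3→V_4: (3)(3) − (0)(6) = 9
V_4→V_5: (0)(5) − (-1)(3) = 3
V_5→V_6: (-1)(-4) − (-7)(5) = 39
V_6→V_7: (-7)(-6) − (-8)(-4) = 10
V_7→V_8: (-8)(-8) − (-4)(-6) = 40
V_8→V_1: (-4)(-10) − (5)(-8) = 80
Σ = 263
Signed area = Σ/2 = 131.5 (positive ⇒ counter-clockwise traversal).

131.5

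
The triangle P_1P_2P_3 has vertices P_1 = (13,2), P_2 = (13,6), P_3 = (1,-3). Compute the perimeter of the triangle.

32

|P_1P_2| = √((0)² + (4)²) = √16 = 4
|P_2P_3| = √((-12)² + (-9)²) = √225 = 15
|P_3P_1| = √((12)² + (5)²) = √169 = 13
Perimeter = 4 + 15 + 13 = 32.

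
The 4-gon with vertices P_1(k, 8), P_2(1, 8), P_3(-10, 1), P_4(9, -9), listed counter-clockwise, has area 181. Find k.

Write out the shoelace sum; only the two edges meeting at P_1 involve k:
2·Area = [(9·8 − k·(-9)) + (k·8 − 1·8)] + 162
       = 17·k + 226 = 362
⇒ k = 8.

8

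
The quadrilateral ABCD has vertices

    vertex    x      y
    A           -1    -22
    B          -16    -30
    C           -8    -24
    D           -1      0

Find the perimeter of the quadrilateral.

74

|AB| = √((-15)² + (-8)²) = √289 = 17
|BC| = √((8)² + (6)²) = √100 = 10
|CD| = √((7)² + (24)²) = √625 = 25
|DA| = √((0)² + (-22)²) = √484 = 22
Perimeter = 17 + 10 + 25 + 22 = 74.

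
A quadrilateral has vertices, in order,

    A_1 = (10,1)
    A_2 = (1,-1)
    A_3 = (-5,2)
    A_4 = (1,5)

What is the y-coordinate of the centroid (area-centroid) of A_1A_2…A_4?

1.8

Apply the surveyor's formula. First the cross-terms c_i = x_i·y_{i+1} − x_{i+1}·y_i:
  -11, -3, -27, -49  ⇒  2A = -90, A = -45.
Then Σ (y_i + y_{i+1})·c_i = -486, so ȳ = -486 / (6·(-45)) = 1.8.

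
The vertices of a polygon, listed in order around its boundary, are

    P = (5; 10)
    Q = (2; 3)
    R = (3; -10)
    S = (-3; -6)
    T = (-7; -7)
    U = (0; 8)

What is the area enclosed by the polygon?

Cross-terms: -5, -29, -48, -21, -56, -40  ⇒  Σ = -199
Area = |Σ|/2 = 99.5.

99.5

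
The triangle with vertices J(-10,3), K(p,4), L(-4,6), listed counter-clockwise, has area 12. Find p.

0

Write out the shoelace sum; only the two edges meeting at K involve p:
2·Area = [((-10)·4 − p·3) + (p·6 − (-4)·4)] + 48
       = 3·p + 24 = 24
⇒ p = 0.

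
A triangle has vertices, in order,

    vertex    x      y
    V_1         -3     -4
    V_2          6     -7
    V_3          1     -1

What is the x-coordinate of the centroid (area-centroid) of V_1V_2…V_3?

4/3

Apply the shoelace (surveyor's) formula. First the cross-terms c_i = x_i·y_{i+1} − x_{i+1}·y_i:
  45, 1, -7  ⇒  2A = 39, A = 19.5.
Then Σ (x_i + x_{i+1})·c_i = 156, so x̄ = 156 / (6·19.5) = 4/3.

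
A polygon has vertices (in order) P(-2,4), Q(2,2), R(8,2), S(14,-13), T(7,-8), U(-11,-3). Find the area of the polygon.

Apply Gauss's area formula: 2A = Σ (x_i·y_{i+1} − x_{i+1}·y_i), indices taken mod 6.
P→Q: (-2)(2) − (2)(4) = -12
Q→R: (2)(2) − (8)(2) = -12
R→S: (8)(-13) − (14)(2) = -132
S→T: (14)(-8) − (7)(-13) = -21
T→U: (7)(-3) − (-11)(-8) = -109
U→P: (-11)(4) − (-2)(-3) = -50
Σ = -336
Area = |Σ|/2 = 168.

168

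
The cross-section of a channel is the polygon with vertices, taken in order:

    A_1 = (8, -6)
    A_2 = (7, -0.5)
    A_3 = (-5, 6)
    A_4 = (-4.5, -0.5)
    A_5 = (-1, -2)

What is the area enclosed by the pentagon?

Cross-terms: 38, 39.5, 29.5, 8.5, 22  ⇒  Σ = 137.5
Area = |Σ|/2 = 68.75.

68.75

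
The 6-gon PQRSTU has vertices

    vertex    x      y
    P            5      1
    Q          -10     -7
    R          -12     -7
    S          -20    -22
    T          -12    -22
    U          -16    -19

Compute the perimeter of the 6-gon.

|PQ| = √((-15)² + (-8)²) = √289 = 17
|QR| = √((-2)² + (0)²) = √4 = 2
|RS| = √((-8)² + (-15)²) = √289 = 17
|ST| = √((8)² + (0)²) = √64 = 8
|TU| = √((-4)² + (3)²) = √25 = 5
|UP| = √((21)² + (20)²) = √841 = 29
Perimeter = 17 + 2 + 17 + 8 + 5 + 29 = 78.

78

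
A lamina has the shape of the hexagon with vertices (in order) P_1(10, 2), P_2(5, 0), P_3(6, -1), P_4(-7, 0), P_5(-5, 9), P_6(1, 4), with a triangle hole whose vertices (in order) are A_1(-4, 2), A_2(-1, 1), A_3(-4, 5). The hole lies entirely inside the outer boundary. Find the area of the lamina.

71.5

Outer boundary:
Apply the shoelace formula: 2A = Σ (x_i·y_{i+1} − x_{i+1}·y_i), indices taken mod 6.
Σ = (-10) + (-5) + (-7) + (-63) + (-29) + (-38) = -152
Area = |Σ|/2 = 76.
Hole:
Apply the shoelace (surveyor's) formula: 2A = Σ (x_i·y_{i+1} − x_{i+1}·y_i), indices taken mod 3.
A_1→A_2: (-4)(1) − (-1)(2) = -2
A_2→A_3: (-1)(5) − (-4)(1) = -1
A_3→A_1: (-4)(2) − (-4)(5) = 12
Σ = 9
Area = |Σ|/2 = 4.5.
Net area = 76 − 4.5 = 71.5.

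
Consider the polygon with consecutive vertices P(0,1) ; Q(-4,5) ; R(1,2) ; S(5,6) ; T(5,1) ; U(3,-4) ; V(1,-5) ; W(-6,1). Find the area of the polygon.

Cross-terms: 4, -13, -4, -25, -23, -11, -29, -6  ⇒  Σ = -107
Area = |Σ|/2 = 53.5.

53.5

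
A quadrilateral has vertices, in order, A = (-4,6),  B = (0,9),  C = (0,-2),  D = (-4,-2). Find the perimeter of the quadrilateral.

|AB| = √((4)² + (3)²) = √25 = 5
|BC| = √((0)² + (-11)²) = √121 = 11
|CD| = √((-4)² + (0)²) = √16 = 4
|DA| = √((0)² + (8)²) = √64 = 8
Perimeter = 5 + 11 + 4 + 8 = 28.

28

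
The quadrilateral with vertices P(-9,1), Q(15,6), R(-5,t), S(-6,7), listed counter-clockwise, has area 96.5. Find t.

The doubled signed area Σ (x_i y_{i+1} − x_{i+1} y_i) is linear in t.
With t=0 it equals -17; the coefficient of t is 21 (from the two edges through R).
So 21·t + -17 = 2·96.5 = 193 ⇒ t = 10.

10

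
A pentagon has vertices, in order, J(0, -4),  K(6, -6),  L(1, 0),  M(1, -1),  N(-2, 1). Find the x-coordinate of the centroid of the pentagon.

169/108

Apply the shoelace (surveyor's) formula. First the cross-terms c_i = x_i·y_{i+1} − x_{i+1}·y_i:
  24, 6, -1, -1, 8  ⇒  2A = 36, A = 18.
Then Σ (x_i + x_{i+1})·c_i = 169, so x̄ = 169 / (6·18) = 169/108.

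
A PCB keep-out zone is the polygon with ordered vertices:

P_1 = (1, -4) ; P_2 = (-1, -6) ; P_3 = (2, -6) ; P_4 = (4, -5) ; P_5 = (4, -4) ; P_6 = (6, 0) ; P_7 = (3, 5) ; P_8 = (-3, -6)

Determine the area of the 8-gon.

P_1→P_2: (1)(-6) − (-1)(-4) = -10
P_2→P_3: (-1)(-6) − (2)(-6) = 18
P_3→P_4: (2)(-5) − (4)(-6) = 14
P_4→P_5: (4)(-4) − (4)(-5) = 4
P_5→P_6: (4)(0) − (6)(-4) = 24
P_6→P_7: (6)(5) − (3)(0) = 30
P_7→P_8: (3)(-6) − (-3)(5) = -3
P_8→P_1: (-3)(-4) − (1)(-6) = 18
Σ = 95
Area = |Σ|/2 = 47.5.

47.5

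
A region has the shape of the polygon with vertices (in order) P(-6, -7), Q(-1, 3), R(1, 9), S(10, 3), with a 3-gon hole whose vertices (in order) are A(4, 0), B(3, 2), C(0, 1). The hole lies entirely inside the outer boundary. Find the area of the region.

Outer boundary:
Apply the surveyor's formula: 2A = Σ (x_i·y_{i+1} − x_{i+1}·y_i), indices taken mod 4.
P→Q: (-6)(3) − (-1)(-7) = -25
Q→R: (-1)(9) − (1)(3) = -12
R→S: (1)(3) − (10)(9) = -87
S→P: (10)(-7) − (-6)(3) = -52
Σ = -176
Area = |Σ|/2 = 88.
Hole:
Apply the shoelace formula: 2A = Σ (x_i·y_{i+1} − x_{i+1}·y_i), indices taken mod 3.
Cross-terms: 8, 3, -4  ⇒  Σ = 7
Area = |Σ|/2 = 3.5.
Net area = 88 − 3.5 = 84.5.

84.5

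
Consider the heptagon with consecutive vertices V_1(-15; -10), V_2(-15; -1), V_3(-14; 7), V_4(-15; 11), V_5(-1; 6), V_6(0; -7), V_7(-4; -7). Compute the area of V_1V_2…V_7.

234

Cross-terms: -135, -119, -49, -79, 7, -28, -65  ⇒  Σ = -468
Area = |Σ|/2 = 234.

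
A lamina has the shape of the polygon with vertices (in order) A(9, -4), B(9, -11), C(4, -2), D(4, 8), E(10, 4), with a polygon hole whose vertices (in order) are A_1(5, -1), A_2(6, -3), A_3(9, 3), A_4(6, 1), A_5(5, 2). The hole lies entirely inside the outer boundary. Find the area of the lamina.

Outer boundary:
Apply Gauss's area formula: 2A = Σ (x_i·y_{i+1} − x_{i+1}·y_i), indices taken mod 5.
Cross-terms: -63, 26, 40, -64, -76  ⇒  Σ = -137
Area = |Σ|/2 = 68.5.
Hole:
A_1→A_2: (5)(-3) − (6)(-1) = -9
A_2→A_3: (6)(3) − (9)(-3) = 45
A_3→A_4: (9)(1) − (6)(3) = -9
A_4→A_5: (6)(2) − (5)(1) = 7
A_5→A_1: (5)(-1) − (5)(2) = -15
Σ = 19
Area = |Σ|/2 = 9.5.
Net area = 68.5 − 9.5 = 59.

59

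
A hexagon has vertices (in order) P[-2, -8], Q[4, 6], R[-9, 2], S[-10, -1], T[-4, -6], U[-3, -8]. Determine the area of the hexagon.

Apply the shoelace (surveyor's) formula: 2A = Σ (x_i·y_{i+1} − x_{i+1}·y_i), indices taken mod 6.
Σ = (20) + (62) + (29) + (56) + (14) + (8) = 189
Area = |Σ|/2 = 94.5.

94.5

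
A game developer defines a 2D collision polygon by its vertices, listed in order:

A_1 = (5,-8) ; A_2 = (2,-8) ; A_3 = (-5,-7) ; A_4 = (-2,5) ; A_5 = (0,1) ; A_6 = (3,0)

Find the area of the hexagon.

73

Cross-terms: -24, -54, -39, -2, -3, -24  ⇒  Σ = -146
Area = |Σ|/2 = 73.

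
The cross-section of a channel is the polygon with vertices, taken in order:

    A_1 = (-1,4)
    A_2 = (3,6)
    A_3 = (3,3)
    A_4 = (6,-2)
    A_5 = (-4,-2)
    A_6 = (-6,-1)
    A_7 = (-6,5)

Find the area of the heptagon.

67

A_1→A_2: (-1)(6) − (3)(4) = -18
A_2→A_3: (3)(3) − (3)(6) = -9
A_3→A_4: (3)(-2) − (6)(3) = -24
A_4→A_5: (6)(-2) − (-4)(-2) = -20
A_5→A_6: (-4)(-1) − (-6)(-2) = -8
A_6→A_7: (-6)(5) − (-6)(-1) = -36
A_7→A_1: (-6)(4) − (-1)(5) = -19
Σ = -134
Area = |Σ|/2 = 67.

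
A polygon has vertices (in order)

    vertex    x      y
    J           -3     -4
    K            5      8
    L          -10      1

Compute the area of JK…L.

Apply the shoelace formula: 2A = Σ (x_i·y_{i+1} − x_{i+1}·y_i), indices taken mod 3.
J→K: (-3)(8) − (5)(-4) = -4
K→L: (5)(1) − (-10)(8) = 85
L→J: (-10)(-4) − (-3)(1) = 43
Σ = 124
Area = |Σ|/2 = 62.

62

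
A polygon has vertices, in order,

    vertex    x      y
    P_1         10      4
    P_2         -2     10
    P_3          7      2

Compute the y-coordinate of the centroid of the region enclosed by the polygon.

Apply Gauss's area formula. First the cross-terms c_i = x_i·y_{i+1} − x_{i+1}·y_i:
  108, -74, 8  ⇒  2A = 42, A = 21.
Then Σ (y_i + y_{i+1})·c_i = 672, so ȳ = 672 / (6·21) = 16/3.

16/3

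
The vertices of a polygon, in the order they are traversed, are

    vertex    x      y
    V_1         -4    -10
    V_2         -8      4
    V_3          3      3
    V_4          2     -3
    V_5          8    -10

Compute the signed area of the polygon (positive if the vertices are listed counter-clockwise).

V_1→V_2: (-4)(4) − (-8)(-10) = -96
V_2→V_3: (-8)(3) − (3)(4) = -36
V_3→V_4: (3)(-3) − (2)(3) = -15
V_4→V_5: (2)(-10) − (8)(-3) = 4
V_5→V_1: (8)(-10) − (-4)(-10) = -120
Σ = -263
Signed area = Σ/2 = -131.5 (negative ⇒ clockwise traversal).

-131.5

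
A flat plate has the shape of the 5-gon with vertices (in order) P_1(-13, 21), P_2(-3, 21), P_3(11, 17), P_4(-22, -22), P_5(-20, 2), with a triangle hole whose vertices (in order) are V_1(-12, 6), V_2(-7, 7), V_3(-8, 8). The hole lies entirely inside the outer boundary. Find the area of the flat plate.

Outer boundary:
Cross-terms: -210, -282, 132, -484, -394  ⇒  Σ = -1238
Area = |Σ|/2 = 619.
Hole:
Apply Gauss's area formula: 2A = Σ (x_i·y_{i+1} − x_{i+1}·y_i), indices taken mod 3.
Σ = (-42) + (0) + (48) = 6
Area = |Σ|/2 = 3.
Net area = 619 − 3 = 616.

616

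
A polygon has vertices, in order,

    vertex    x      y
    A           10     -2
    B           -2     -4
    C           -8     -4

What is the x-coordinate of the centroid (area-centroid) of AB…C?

Apply Gauss's area formula. First the cross-terms c_i = x_i·y_{i+1} − x_{i+1}·y_i:
  -44, -24, 56  ⇒  2A = -12, A = -6.
Then Σ (x_i + x_{i+1})·c_i = 0, so x̄ = 0 / (6·(-6)) = 0.

0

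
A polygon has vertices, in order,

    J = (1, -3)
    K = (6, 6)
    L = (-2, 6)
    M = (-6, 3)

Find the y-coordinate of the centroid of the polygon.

34/13

Apply the shoelace formula. First the cross-terms c_i = x_i·y_{i+1} − x_{i+1}·y_i:
  24, 48, 30, 15  ⇒  2A = 117, A = 58.5.
Then Σ (y_i + y_{i+1})·c_i = 918, so ȳ = 918 / (6·58.5) = 34/13.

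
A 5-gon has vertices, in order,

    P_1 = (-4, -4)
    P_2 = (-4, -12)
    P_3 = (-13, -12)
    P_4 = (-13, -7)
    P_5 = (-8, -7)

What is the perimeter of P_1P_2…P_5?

32

|P_1P_2| = √((0)² + (-8)²) = √64 = 8
|P_2P_3| = √((-9)² + (0)²) = √81 = 9
|P_3P_4| = √((0)² + (5)²) = √25 = 5
|P_4P_5| = √((5)² + (0)²) = √25 = 5
|P_5P_1| = √((4)² + (3)²) = √25 = 5
Perimeter = 8 + 9 + 5 + 5 + 5 = 32.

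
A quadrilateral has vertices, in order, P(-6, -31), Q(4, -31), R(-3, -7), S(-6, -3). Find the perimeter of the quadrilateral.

68

|PQ| = √((10)² + (0)²) = √100 = 10
|QR| = √((-7)² + (24)²) = √625 = 25
|RS| = √((-3)² + (4)²) = √25 = 5
|SP| = √((0)² + (-28)²) = √784 = 28
Perimeter = 10 + 25 + 5 + 28 = 68.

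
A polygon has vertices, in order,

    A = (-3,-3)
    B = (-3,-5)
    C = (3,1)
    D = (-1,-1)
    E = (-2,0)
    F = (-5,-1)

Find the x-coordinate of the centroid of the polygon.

-12/7

Apply the shoelace (surveyor's) formula. First the cross-terms c_i = x_i·y_{i+1} − x_{i+1}·y_i:
  6, 12, -2, -2, 2, 12  ⇒  2A = 28, A = 14.
Then Σ (x_i + x_{i+1})·c_i = -144, so x̄ = -144 / (6·14) = -12/7.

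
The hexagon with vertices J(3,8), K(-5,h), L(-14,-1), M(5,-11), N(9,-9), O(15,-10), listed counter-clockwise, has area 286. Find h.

The doubled signed area Σ (x_i y_{i+1} − x_{i+1} y_i) is linear in h.
With h=0 it equals 453; the coefficient of h is 17 (from the two edges through K).
So 17·h + 453 = 2·286 = 572 ⇒ h = 7.

7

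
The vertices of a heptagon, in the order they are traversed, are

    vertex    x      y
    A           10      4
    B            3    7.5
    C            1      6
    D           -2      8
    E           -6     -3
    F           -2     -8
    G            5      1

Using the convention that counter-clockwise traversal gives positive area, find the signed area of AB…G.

118.75

Apply the shoelace (surveyor's) formula: 2A = Σ (x_i·y_{i+1} − x_{i+1}·y_i), indices taken mod 7.
Cross-terms: 63, 10.5, 20, 54, 42, 38, 10  ⇒  Σ = 237.5
Signed area = Σ/2 = 118.75 (positive ⇒ counter-clockwise traversal).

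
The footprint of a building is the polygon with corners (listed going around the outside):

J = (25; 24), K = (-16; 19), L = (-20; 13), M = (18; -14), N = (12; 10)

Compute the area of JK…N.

Apply the shoelace formula: 2A = Σ (x_i·y_{i+1} − x_{i+1}·y_i), indices taken mod 5.
Σ = (859) + (172) + (46) + (348) + (38) = 1463
Area = |Σ|/2 = 731.5.

731.5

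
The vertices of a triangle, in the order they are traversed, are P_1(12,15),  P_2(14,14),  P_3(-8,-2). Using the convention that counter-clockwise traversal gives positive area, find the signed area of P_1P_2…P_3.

-27

P_1→P_2: (12)(14) − (14)(15) = -42
P_2→P_3: (14)(-2) − (-8)(14) = 84
P_3→P_1: (-8)(15) − (12)(-2) = -96
Σ = -54
Signed area = Σ/2 = -27 (negative ⇒ clockwise traversal).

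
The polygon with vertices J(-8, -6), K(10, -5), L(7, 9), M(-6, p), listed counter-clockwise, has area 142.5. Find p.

-2

Write out the shoelace sum; only the two edges meeting at M involve p:
2·Area = [(7·p − (-6)·9) + ((-6)·(-6) − (-8)·p)] + 225
       = 15·p + 315 = 285
⇒ p = -2.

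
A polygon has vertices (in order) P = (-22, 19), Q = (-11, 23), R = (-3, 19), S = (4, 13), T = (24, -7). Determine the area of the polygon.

P→Q: (-22)(23) − (-11)(19) = -297
Q→R: (-11)(19) − (-3)(23) = -140
R→S: (-3)(13) − (4)(19) = -115
S→T: (4)(-7) − (24)(13) = -340
T→P: (24)(19) − (-22)(-7) = 302
Σ = -590
Area = |Σ|/2 = 295.

295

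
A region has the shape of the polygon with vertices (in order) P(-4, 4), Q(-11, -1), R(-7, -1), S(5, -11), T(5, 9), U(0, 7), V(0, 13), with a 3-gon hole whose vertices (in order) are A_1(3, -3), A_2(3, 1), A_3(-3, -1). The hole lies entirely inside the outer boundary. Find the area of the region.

148.5

Outer boundary:
Apply the shoelace formula: 2A = Σ (x_i·y_{i+1} − x_{i+1}·y_i), indices taken mod 7.
Σ = (48) + (4) + (82) + (100) + (35) + (0) + (52) = 321
Area = |Σ|/2 = 160.5.
Hole:
Apply the surveyor's formula: 2A = Σ (x_i·y_{i+1} − x_{i+1}·y_i), indices taken mod 3.
Σ = (12) + (0) + (12) = 24
Area = |Σ|/2 = 12.
Net area = 160.5 − 12 = 148.5.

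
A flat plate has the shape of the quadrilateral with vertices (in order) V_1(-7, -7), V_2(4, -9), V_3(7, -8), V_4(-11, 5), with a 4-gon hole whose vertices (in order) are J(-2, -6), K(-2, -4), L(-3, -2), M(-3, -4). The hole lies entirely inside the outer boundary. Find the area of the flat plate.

Outer boundary:
Apply the surveyor's formula: 2A = Σ (x_i·y_{i+1} − x_{i+1}·y_i), indices taken mod 4.
Σ = (91) + (31) + (-53) + (112) = 181
Area = |Σ|/2 = 90.5.
Hole:
J→K: (-2)(-4) − (-2)(-6) = -4
K→L: (-2)(-2) − (-3)(-4) = -8
L→M: (-3)(-4) − (-3)(-2) = 6
M→J: (-3)(-6) − (-2)(-4) = 10
Σ = 4
Area = |Σ|/2 = 2.
Net area = 90.5 − 2 = 88.5.

88.5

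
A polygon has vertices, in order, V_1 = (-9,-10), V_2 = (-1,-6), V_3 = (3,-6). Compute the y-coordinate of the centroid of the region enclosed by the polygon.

Apply Gauss's area formula. First the cross-terms c_i = x_i·y_{i+1} − x_{i+1}·y_i:
  44, 24, -84  ⇒  2A = -16, A = -8.
Then Σ (y_i + y_{i+1})·c_i = 352, so ȳ = 352 / (6·(-8)) = -22/3.

-22/3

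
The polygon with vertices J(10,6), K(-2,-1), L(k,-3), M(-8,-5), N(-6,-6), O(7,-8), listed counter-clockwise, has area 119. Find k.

-6

The doubled signed area Σ (x_i y_{i+1} − x_{i+1} y_i) is linear in k.
With k=0 it equals 214; the coefficient of k is -4 (from the two edges through L).
So -4·k + 214 = 2·119 = 238 ⇒ k = -6.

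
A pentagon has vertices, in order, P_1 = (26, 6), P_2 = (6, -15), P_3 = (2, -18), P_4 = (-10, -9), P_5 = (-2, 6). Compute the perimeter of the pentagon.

|P_1P_2| = √((-20)² + (-21)²) = √841 = 29
|P_2P_3| = √((-4)² + (-3)²) = √25 = 5
|P_3P_4| = √((-12)² + (9)²) = √225 = 15
|P_4P_5| = √((8)² + (15)²) = √289 = 17
|P_5P_1| = √((28)² + (0)²) = √784 = 28
Perimeter = 29 + 5 + 15 + 17 + 28 = 94.

94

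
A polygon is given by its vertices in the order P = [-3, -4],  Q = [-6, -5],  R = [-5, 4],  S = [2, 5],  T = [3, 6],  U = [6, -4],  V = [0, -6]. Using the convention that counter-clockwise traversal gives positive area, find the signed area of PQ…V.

Apply Gauss's area formula: 2A = Σ (x_i·y_{i+1} − x_{i+1}·y_i), indices taken mod 7.
Σ = (-9) + (-49) + (-33) + (-3) + (-48) + (-36) + (-18) = -196
Signed area = Σ/2 = -98 (negative ⇒ clockwise traversal).

-98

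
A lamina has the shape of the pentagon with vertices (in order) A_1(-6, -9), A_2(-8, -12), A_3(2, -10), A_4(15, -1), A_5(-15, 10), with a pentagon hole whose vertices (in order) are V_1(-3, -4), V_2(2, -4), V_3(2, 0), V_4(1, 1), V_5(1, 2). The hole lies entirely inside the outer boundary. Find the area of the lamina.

Outer boundary:
Cross-terms: 0, 104, 148, 135, 195  ⇒  Σ = 582
Area = |Σ|/2 = 291.
Hole:
Cross-terms: 20, 8, 2, 1, 2  ⇒  Σ = 33
Area = |Σ|/2 = 16.5.
Net area = 291 − 16.5 = 274.5.

274.5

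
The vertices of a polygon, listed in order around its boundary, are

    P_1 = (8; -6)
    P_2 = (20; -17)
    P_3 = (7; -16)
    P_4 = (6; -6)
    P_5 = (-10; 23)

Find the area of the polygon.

Apply Gauss's area formula: 2A = Σ (x_i·y_{i+1} − x_{i+1}·y_i), indices taken mod 5.
P_1→P_2: (8)(-17) − (20)(-6) = -16
P_2→P_3: (20)(-16) − (7)(-17) = -201
P_3→P_4: (7)(-6) − (6)(-16) = 54
P_4→P_5: (6)(23) − (-10)(-6) = 78
P_5→P_1: (-10)(-6) − (8)(23) = -124
Σ = -209
Area = |Σ|/2 = 104.5.

104.5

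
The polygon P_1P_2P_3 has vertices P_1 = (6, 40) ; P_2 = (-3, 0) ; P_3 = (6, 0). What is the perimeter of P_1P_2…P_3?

90

|P_1P_2| = √((-9)² + (-40)²) = √1681 = 41
|P_2P_3| = √((9)² + (0)²) = √81 = 9
|P_3P_1| = √((0)² + (40)²) = √1600 = 40
Perimeter = 41 + 9 + 40 = 90.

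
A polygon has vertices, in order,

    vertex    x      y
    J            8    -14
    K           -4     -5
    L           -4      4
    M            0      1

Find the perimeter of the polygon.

46

|JK| = √((-12)² + (9)²) = √225 = 15
|KL| = √((0)² + (9)²) = √81 = 9
|LM| = √((4)² + (-3)²) = √25 = 5
|MJ| = √((8)² + (-15)²) = √289 = 17
Perimeter = 15 + 9 + 5 + 17 = 46.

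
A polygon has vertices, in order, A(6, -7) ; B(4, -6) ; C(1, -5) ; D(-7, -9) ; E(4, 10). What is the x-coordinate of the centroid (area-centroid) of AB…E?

Apply the shoelace formula. First the cross-terms c_i = x_i·y_{i+1} − x_{i+1}·y_i:
  -8, -14, -44, -34, -88  ⇒  2A = -188, A = -94.
Then Σ (x_i + x_{i+1})·c_i = -664, so x̄ = -664 / (6·(-94)) = 166/141.

166/141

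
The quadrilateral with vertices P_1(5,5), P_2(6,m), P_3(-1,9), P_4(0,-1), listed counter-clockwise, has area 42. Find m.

9

Write out the shoelace sum; only the two edges meeting at P_2 involve m:
2·Area = [(5·m − 6·5) + (6·9 − (-1)·m)] + 6
       = 6·m + 30 = 84
⇒ m = 9.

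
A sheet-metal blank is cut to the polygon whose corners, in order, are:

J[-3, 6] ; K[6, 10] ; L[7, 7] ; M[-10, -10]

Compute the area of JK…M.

Σ = (-66) + (-28) + (0) + (-90) = -184
Area = |Σ|/2 = 92.

92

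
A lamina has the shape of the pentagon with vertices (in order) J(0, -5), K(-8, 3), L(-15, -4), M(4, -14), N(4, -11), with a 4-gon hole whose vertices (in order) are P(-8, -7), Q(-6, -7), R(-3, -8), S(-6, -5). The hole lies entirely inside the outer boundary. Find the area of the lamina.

Outer boundary:
Apply the shoelace formula: 2A = Σ (x_i·y_{i+1} − x_{i+1}·y_i), indices taken mod 5.
Σ = (-40) + (77) + (226) + (12) + (-20) = 255
Area = |Σ|/2 = 127.5.
Hole:
Apply the surveyor's formula: 2A = Σ (x_i·y_{i+1} − x_{i+1}·y_i), indices taken mod 4.
Cross-terms: 14, 27, -33, 2  ⇒  Σ = 10
Area = |Σ|/2 = 5.
Net area = 127.5 − 5 = 122.5.

122.5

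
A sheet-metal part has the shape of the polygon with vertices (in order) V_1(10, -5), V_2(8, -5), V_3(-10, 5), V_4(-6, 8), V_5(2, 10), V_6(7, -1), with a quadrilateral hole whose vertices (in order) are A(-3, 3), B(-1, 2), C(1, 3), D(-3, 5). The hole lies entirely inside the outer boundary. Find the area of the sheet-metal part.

115.5

Outer boundary:
Apply Gauss's area formula: 2A = Σ (x_i·y_{i+1} − x_{i+1}·y_i), indices taken mod 6.
V_1→V_2: (10)(-5) − (8)(-5) = -10
V_2→V_3: (8)(5) − (-10)(-5) = -10
V_3→V_4: (-10)(8) − (-6)(5) = -50
V_4→V_5: (-6)(10) − (2)(8) = -76
V_5→V_6: (2)(-1) − (7)(10) = -72
V_6→V_1: (7)(-5) − (10)(-1) = -25
Σ = -243
Area = |Σ|/2 = 121.5.
Hole:
Apply the surveyor's formula: 2A = Σ (x_i·y_{i+1} − x_{i+1}·y_i), indices taken mod 4.
A→B: (-3)(2) − (-1)(3) = -3
B→C: (-1)(3) − (1)(2) = -5
C→D: (1)(5) − (-3)(3) = 14
D→A: (-3)(3) − (-3)(5) = 6
Σ = 12
Area = |Σ|/2 = 6.
Net area = 121.5 − 6 = 115.5.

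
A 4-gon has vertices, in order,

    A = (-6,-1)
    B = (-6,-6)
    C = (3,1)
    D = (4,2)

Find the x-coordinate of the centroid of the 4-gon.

-199/78

Apply the shoelace formula. First the cross-terms c_i = x_i·y_{i+1} − x_{i+1}·y_i:
  30, 12, 2, 8  ⇒  2A = 52, A = 26.
Then Σ (x_i + x_{i+1})·c_i = -398, so x̄ = -398 / (6·26) = -199/78.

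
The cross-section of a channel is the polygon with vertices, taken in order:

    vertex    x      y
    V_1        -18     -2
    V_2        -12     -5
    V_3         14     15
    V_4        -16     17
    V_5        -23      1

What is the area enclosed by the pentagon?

Apply the shoelace formula: 2A = Σ (x_i·y_{i+1} − x_{i+1}·y_i), indices taken mod 5.
V_1→V_2: (-18)(-5) − (-12)(-2) = 66
V_2→V_3: (-12)(15) − (14)(-5) = -110
V_3→V_4: (14)(17) − (-16)(15) = 478
V_4→V_5: (-16)(1) − (-23)(17) = 375
V_5→V_1: (-23)(-2) − (-18)(1) = 64
Σ = 873
Area = |Σ|/2 = 436.5.

436.5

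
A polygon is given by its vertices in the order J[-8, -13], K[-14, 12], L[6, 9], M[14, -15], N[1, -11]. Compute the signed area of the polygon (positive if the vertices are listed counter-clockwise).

Apply the shoelace formula: 2A = Σ (x_i·y_{i+1} − x_{i+1}·y_i), indices taken mod 5.
J→K: (-8)(12) − (-14)(-13) = -278
K→L: (-14)(9) − (6)(12) = -198
L→M: (6)(-15) − (14)(9) = -216
M→N: (14)(-11) − (1)(-15) = -139
N→J: (1)(-13) − (-8)(-11) = -101
Σ = -932
Signed area = Σ/2 = -466 (negative ⇒ clockwise traversal).

-466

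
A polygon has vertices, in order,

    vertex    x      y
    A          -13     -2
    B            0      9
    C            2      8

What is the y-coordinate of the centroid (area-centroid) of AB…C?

Apply the surveyor's formula. First the cross-terms c_i = x_i·y_{i+1} − x_{i+1}·y_i:
  -117, -18, 100  ⇒  2A = -35, A = -17.5.
Then Σ (y_i + y_{i+1})·c_i = -525, so ȳ = -525 / (6·(-17.5)) = 5.

5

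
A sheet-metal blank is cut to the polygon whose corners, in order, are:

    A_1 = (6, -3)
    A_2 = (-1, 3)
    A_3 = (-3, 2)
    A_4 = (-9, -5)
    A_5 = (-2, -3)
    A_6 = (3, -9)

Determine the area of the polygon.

A_1→A_2: (6)(3) − (-1)(-3) = 15
A_2→A_3: (-1)(2) − (-3)(3) = 7
A_3→A_4: (-3)(-5) − (-9)(2) = 33
A_4→A_5: (-9)(-3) − (-2)(-5) = 17
A_5→A_6: (-2)(-9) − (3)(-3) = 27
A_6→A_1: (3)(-3) − (6)(-9) = 45
Σ = 144
Area = |Σ|/2 = 72.

72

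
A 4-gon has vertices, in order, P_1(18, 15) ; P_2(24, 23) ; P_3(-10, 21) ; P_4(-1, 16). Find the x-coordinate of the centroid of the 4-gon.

Apply Gauss's area formula. First the cross-terms c_i = x_i·y_{i+1} − x_{i+1}·y_i:
  54, 734, -139, -303  ⇒  2A = 346, A = 173.
Then Σ (x_i + x_{i+1})·c_i = 8922, so x̄ = 8922 / (6·173) = 1487/173.

1487/173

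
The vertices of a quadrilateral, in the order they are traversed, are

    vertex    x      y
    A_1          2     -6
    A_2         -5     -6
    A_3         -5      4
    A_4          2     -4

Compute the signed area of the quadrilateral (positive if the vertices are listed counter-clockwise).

-42

Apply the shoelace formula: 2A = Σ (x_i·y_{i+1} − x_{i+1}·y_i), indices taken mod 4.
A_1→A_2: (2)(-6) − (-5)(-6) = -42
A_2→A_3: (-5)(4) − (-5)(-6) = -50
A_3→A_4: (-5)(-4) − (2)(4) = 12
A_4→A_1: (2)(-6) − (2)(-4) = -4
Σ = -84
Signed area = Σ/2 = -42 (negative ⇒ clockwise traversal).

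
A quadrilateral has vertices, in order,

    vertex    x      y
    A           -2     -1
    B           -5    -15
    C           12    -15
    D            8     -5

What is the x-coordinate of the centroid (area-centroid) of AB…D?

Apply the shoelace (surveyor's) formula. First the cross-terms c_i = x_i·y_{i+1} − x_{i+1}·y_i:
  25, 255, 60, -18  ⇒  2A = 322, A = 161.
Then Σ (x_i + x_{i+1})·c_i = 2702, so x̄ = 2702 / (6·161) = 193/69.

193/69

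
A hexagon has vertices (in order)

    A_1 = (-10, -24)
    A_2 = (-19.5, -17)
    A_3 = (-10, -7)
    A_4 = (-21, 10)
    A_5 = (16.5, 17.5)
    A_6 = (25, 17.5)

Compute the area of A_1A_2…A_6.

Apply the shoelace formula: 2A = Σ (x_i·y_{i+1} − x_{i+1}·y_i), indices taken mod 6.
Σ = (-298) + (-33.5) + (-247) + (-532.5) + (-148.75) + (-425) = -1684.75
Area = |Σ|/2 = 842.375.

842.375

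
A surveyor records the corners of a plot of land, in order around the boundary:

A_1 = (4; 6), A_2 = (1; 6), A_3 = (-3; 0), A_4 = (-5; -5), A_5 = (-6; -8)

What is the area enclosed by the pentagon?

28.5

Apply the surveyor's formula: 2A = Σ (x_i·y_{i+1} − x_{i+1}·y_i), indices taken mod 5.
A_1→A_2: (4)(6) − (1)(6) = 18
A_2→A_3: (1)(0) − (-3)(6) = 18
A_3→A_4: (-3)(-5) − (-5)(0) = 15
A_4→A_5: (-5)(-8) − (-6)(-5) = 10
A_5→A_1: (-6)(6) − (4)(-8) = -4
Σ = 57
Area = |Σ|/2 = 28.5.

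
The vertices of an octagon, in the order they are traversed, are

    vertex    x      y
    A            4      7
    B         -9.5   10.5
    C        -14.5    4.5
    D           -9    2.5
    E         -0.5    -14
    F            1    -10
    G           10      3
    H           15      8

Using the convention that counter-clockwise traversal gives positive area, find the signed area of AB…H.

289.75

Σ = (108.5) + (109.5) + (4.25) + (127.25) + (19) + (103) + (35) + (73) = 579.5
Signed area = Σ/2 = 289.75 (positive ⇒ counter-clockwise traversal).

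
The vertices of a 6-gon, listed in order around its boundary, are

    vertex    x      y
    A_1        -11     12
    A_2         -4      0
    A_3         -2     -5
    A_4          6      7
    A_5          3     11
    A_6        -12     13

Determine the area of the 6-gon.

A_1→A_2: (-11)(0) − (-4)(12) = 48
A_2→A_3: (-4)(-5) − (-2)(0) = 20
A_3→A_4: (-2)(7) − (6)(-5) = 16
A_4→A_5: (6)(11) − (3)(7) = 45
A_5→A_6: (3)(13) − (-12)(11) = 171
A_6→A_1: (-12)(12) − (-11)(13) = -1
Σ = 299
Area = |Σ|/2 = 149.5.

149.5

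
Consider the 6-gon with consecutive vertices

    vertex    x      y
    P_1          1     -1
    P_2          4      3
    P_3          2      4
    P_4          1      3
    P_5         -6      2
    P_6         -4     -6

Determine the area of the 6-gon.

46.5

Apply the surveyor's formula: 2A = Σ (x_i·y_{i+1} − x_{i+1}·y_i), indices taken mod 6.
Σ = (7) + (10) + (2) + (20) + (44) + (10) = 93
Area = |Σ|/2 = 46.5.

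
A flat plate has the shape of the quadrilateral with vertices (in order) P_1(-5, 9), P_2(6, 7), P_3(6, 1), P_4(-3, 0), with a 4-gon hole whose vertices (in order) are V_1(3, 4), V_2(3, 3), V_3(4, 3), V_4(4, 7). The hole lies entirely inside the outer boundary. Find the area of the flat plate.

Outer boundary:
Σ = (-89) + (-36) + (3) + (-27) = -149
Area = |Σ|/2 = 74.5.
Hole:
Σ = (-3) + (-3) + (16) + (-5) = 5
Area = |Σ|/2 = 2.5.
Net area = 74.5 − 2.5 = 72.

72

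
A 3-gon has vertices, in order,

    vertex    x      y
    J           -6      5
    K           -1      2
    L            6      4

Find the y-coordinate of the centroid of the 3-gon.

Apply the shoelace (surveyor's) formula. First the cross-terms c_i = x_i·y_{i+1} − x_{i+1}·y_i:
  -7, -16, 54  ⇒  2A = 31, A = 15.5.
Then Σ (y_i + y_{i+1})·c_i = 341, so ȳ = 341 / (6·15.5) = 11/3.

11/3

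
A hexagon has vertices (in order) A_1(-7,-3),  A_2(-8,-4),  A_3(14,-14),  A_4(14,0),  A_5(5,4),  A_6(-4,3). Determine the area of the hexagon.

244

Apply the surveyor's formula: 2A = Σ (x_i·y_{i+1} − x_{i+1}·y_i), indices taken mod 6.
Σ = (4) + (168) + (196) + (56) + (31) + (33) = 488
Area = |Σ|/2 = 244.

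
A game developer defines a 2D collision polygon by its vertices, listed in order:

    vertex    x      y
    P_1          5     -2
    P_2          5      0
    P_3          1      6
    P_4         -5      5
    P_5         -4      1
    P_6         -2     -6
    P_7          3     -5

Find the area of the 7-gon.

Apply the shoelace (surveyor's) formula: 2A = Σ (x_i·y_{i+1} − x_{i+1}·y_i), indices taken mod 7.
Σ = (10) + (30) + (35) + (15) + (26) + (28) + (19) = 163
Area = |Σ|/2 = 81.5.

81.5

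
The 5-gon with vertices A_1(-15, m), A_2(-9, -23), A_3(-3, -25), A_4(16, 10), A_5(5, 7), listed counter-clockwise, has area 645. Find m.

18

Write out the shoelace sum; only the two edges meeting at A_1 involve m:
2·Area = [(5·m − (-15)·7) + ((-15)·(-23) − (-9)·m)] + 588
       = 14·m + 1038 = 1290
⇒ m = 18.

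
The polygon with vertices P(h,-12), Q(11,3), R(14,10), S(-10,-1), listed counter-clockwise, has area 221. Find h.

9

Write out the shoelace sum; only the two edges meeting at P involve h:
2·Area = [((-10)·(-12) − h·(-1)) + (h·3 − 11·(-12))] + 154
       = 4·h + 406 = 442
⇒ h = 9.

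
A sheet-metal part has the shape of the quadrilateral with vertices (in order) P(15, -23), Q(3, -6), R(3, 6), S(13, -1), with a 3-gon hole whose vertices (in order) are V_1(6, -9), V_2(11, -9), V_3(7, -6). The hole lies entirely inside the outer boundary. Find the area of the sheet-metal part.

167.5

Outer boundary:
Apply the surveyor's formula: 2A = Σ (x_i·y_{i+1} − x_{i+1}·y_i), indices taken mod 4.
Σ = (-21) + (36) + (-81) + (-284) = -350
Area = |Σ|/2 = 175.
Hole:
V_1→V_2: (6)(-9) − (11)(-9) = 45
V_2→V_3: (11)(-6) − (7)(-9) = -3
V_3→V_1: (7)(-9) − (6)(-6) = -27
Σ = 15
Area = |Σ|/2 = 7.5.
Net area = 175 − 7.5 = 167.5.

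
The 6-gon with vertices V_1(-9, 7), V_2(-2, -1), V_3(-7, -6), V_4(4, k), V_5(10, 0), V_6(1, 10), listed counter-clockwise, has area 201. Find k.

-9

Write out the shoelace sum; only the two edges meeting at V_4 involve k:
2·Area = [((-7)·k − 4·(-6)) + (4·0 − 10·k)] + 225
       = -17·k + 249 = 402
⇒ k = -9.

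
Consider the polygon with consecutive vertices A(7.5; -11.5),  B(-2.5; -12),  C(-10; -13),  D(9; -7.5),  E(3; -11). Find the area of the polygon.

Apply Gauss's area formula: 2A = Σ (x_i·y_{i+1} − x_{i+1}·y_i), indices taken mod 5.
Cross-terms: -118.75, -87.5, 192, -76.5, 48  ⇒  Σ = -42.75
Area = |Σ|/2 = 21.375.

21.375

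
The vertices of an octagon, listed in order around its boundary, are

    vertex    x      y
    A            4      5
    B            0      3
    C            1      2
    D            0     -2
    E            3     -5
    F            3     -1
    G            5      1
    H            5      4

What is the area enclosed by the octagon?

Apply the shoelace (surveyor's) formula: 2A = Σ (x_i·y_{i+1} − x_{i+1}·y_i), indices taken mod 8.
Σ = (12) + (-3) + (-2) + (6) + (12) + (8) + (15) + (9) = 57
Area = |Σ|/2 = 28.5.

28.5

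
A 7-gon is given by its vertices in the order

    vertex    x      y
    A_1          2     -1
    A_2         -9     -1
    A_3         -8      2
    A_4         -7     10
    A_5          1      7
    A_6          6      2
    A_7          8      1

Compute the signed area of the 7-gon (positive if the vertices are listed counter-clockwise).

Apply the shoelace formula: 2A = Σ (x_i·y_{i+1} − x_{i+1}·y_i), indices taken mod 7.
Cross-terms: -11, -26, -66, -59, -40, -10, -10  ⇒  Σ = -222
Signed area = Σ/2 = -111 (negative ⇒ clockwise traversal).

-111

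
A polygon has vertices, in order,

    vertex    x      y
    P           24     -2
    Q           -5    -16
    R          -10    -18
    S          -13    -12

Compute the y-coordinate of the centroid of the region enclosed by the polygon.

Apply Gauss's area formula. First the cross-terms c_i = x_i·y_{i+1} − x_{i+1}·y_i:
  -394, -70, -114, 314  ⇒  2A = -264, A = -132.
Then Σ (y_i + y_{i+1})·c_i = 8496, so ȳ = 8496 / (6·(-132)) = -118/11.

-118/11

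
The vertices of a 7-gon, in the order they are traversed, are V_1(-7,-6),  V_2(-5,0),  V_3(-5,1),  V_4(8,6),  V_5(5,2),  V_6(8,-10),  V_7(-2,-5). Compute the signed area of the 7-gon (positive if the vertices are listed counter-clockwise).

-118

Apply Gauss's area formula: 2A = Σ (x_i·y_{i+1} − x_{i+1}·y_i), indices taken mod 7.
Σ = (-30) + (-5) + (-38) + (-14) + (-66) + (-60) + (-23) = -236
Signed area = Σ/2 = -118 (negative ⇒ clockwise traversal).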